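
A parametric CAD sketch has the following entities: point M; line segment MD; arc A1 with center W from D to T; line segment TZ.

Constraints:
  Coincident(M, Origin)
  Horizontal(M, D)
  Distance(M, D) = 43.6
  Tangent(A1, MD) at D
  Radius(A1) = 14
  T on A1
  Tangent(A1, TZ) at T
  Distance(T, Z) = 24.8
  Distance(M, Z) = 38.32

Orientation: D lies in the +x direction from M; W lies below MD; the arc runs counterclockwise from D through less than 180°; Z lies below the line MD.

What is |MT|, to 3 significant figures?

31.8

Checks: ∠(WD, DM) = 90.00° ✓; |WT| = 14.00 ✓; ∠(WT, TZ) = 90.00° ✓; |TZ| = 24.80 ✓; |MZ| = 38.32 ✓.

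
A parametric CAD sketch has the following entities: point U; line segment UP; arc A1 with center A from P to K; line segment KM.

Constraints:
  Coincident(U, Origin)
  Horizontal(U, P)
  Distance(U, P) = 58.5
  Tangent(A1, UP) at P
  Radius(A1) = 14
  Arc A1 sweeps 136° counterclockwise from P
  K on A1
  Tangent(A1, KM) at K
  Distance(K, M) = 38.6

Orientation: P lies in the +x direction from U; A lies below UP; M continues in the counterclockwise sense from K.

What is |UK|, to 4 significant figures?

54.39

U is at the origin; UP is horizontal with |UP| = 58.5 and P on the +x side, so P = (58.50, 0.000). A1 meets UP tangentially, so AP is at right angles to UP, so A = P + (0, -14) = (58.50, -14.00). On A1, P sits at bearing 90° from A; a 136° counterclockwise sweep puts K at bearing 226°, so K = A + 14.0·(cos 226°, sin 226°) = (48.77, -24.07). Then |UK| = |K − U| = 54.39.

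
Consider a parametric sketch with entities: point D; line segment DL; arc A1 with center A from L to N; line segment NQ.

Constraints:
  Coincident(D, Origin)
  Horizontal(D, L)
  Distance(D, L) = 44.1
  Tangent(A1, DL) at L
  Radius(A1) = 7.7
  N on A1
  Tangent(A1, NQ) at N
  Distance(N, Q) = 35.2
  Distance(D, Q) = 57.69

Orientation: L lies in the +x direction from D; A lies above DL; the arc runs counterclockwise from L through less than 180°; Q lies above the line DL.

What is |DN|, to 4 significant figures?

52.33

D is at the origin; D and L share the same y with |DL| = 44.1 and L on the +x side, so L = (44.10, 0.000). Tangency of A1 to DL means the radius AL is perpendicular to DL, so A = L + (0, 7.7) = (44.10, 7.700). Since AN ⟂ NQ (tangency), |AQ| = √(7.7² + 35.2²) = 36.03 regardless of where N sits on A1. So Q lies on both circle(D, 57.69) and circle(A, 36.03); the above-DL intersection is Q = (38.19, 43.24). N is the foot of the tangent from Q: N = (51.25, 10.56).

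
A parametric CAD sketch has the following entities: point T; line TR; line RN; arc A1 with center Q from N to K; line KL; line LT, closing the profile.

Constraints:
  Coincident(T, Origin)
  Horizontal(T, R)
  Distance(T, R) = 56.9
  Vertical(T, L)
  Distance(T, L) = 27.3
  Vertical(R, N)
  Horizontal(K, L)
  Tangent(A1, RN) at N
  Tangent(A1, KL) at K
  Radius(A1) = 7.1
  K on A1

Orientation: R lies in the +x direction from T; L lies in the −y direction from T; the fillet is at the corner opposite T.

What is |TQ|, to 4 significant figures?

53.74

T is at the origin; TR is horizontal with |TR| = 56.9 and R on the +x side, so R = (56.90, 0.000). T and L share the same x with |TL| = 27.3 and L on the −y side, so L = (0.000, -27.30). The virtual corner opposite T is at (56.90, -27.30). A1 meets RN tangentially, so QN is at right angles to RN and since A1 is tangent to KL there, QK ⟂ KL, with radius 7.1, so the center Q sits 7.1 in from both sides at Q = (49.80, -20.20). Then |TQ| = |Q − T| = 53.74.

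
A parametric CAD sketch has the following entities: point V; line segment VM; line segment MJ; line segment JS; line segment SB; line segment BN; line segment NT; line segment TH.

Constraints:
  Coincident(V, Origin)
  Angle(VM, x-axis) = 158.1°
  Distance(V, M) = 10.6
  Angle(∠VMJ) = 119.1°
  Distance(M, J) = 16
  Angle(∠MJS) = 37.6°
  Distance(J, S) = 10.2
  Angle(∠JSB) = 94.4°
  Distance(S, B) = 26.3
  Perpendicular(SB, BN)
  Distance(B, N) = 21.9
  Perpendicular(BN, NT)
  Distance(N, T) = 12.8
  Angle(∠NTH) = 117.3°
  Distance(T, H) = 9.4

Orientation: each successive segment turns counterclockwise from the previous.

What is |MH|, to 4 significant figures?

15.29

The perpendicularity gives NT at right angles to BN, so NT runs at -93.00°; with |NT| = 12.8, T = (-33.24, 8.761). ∠NTH = 117.3° gives TH at -30.30° from the x-axis; with |TH| = 9.4, H = (-25.12, 4.019). Then |MH| = |H − M| = 15.29.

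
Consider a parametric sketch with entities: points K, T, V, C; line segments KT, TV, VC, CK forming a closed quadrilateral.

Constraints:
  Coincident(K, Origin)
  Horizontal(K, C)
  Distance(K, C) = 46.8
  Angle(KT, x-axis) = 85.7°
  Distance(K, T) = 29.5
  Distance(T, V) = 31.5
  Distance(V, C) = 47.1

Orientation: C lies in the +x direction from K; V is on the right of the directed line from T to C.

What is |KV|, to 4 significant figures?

2.003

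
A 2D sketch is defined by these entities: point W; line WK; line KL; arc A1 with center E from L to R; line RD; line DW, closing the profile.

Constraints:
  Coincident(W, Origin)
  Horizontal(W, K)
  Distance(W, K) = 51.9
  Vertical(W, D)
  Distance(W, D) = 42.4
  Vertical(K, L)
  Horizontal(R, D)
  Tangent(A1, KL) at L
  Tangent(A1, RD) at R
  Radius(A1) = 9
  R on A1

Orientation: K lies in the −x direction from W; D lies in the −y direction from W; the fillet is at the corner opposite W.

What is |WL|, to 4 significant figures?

61.72

The virtual corner opposite W is at (-51.90, -42.40). Tangency of A1 to KL means the radius EL is perpendicular to KL and since A1 is tangent to RD there, ER ⟂ RD, with radius 9.0, so the center E sits 9.0 in from both sides at E = (-42.90, -33.40). That places the tangent points at L = (-51.90, -33.40) on KL and R = (-42.90, -42.40) on RD. Then |WL| = |L − W| = 61.72.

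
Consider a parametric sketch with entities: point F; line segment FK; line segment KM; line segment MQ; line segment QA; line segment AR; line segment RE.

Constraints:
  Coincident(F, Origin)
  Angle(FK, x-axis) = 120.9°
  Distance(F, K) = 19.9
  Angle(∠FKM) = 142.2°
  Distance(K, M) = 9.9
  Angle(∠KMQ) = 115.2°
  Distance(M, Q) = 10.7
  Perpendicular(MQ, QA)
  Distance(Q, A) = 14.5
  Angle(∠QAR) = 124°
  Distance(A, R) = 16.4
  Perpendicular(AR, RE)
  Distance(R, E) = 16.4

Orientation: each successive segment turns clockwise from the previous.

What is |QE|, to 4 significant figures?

24.90

F is at the origin; FK runs at 120.9° with length 19.9, so K = (-10.22, 17.08). ∠FKM = 142.2° gives KM at 83.10° from the x-axis; with |KM| = 9.9, M = (-9.030, 26.90). ∠KMQ = 115.2° gives MQ at 18.30° from the x-axis; with |MQ| = 10.7, Q = (1.129, 30.26). The perpendicularity gives QA at right angles to MQ, so QA runs at -71.70°; with |QA| = 14.5, A = (5.682, 16.50). ∠QAR = 124.0° gives AR at -127.7° from the x-axis; with |AR| = 16.4, R = (-4.347, 3.521). The perpendicularity gives RE at right angles to AR, so RE runs at 142.3°; with |RE| = 16.4, E = (-17.32, 13.55). Then |QE| = |E − Q| = 24.90.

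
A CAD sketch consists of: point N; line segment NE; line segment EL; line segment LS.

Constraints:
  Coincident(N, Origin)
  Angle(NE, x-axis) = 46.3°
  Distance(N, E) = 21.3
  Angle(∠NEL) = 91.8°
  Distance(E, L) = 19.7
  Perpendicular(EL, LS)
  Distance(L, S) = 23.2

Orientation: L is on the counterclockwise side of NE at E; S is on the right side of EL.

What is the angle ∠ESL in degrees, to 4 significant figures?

40.34°

N is at the origin; NE runs at 46.3° with length 21.3, so E = 21.3·(cos 46.3°, sin 46.3°) = (14.72, 15.40). ∠NEL = 91.8°, so EL runs at 46.3° + (180° − 91.8°) = 134.5° from the x-axis; with |EL| = 19.7, L = E + 19.7·(cos 134.5°, sin 134.5°) = (0.9079, 29.45). EL ⟂ LS; with |LS| = 23.2 on the right of EL, S = L + 23.2·(0.7133, 0.7009) = (17.46, 45.71). Then cos ∠ESL = SE·SL / (|SE||SL|), giving 40.34°.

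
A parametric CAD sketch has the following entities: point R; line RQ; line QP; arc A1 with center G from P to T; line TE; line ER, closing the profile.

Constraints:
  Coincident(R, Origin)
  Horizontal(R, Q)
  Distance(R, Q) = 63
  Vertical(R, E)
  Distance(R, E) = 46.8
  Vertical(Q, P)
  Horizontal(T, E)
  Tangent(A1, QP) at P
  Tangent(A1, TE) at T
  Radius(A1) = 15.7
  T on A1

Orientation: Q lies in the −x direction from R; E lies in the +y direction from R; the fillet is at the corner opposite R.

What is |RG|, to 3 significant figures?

56.6

RE is vertical with |RE| = 46.8 and E on the +y side, so E = (0.00, 46.8). The virtual corner opposite R is at (-63.0, 46.8). A1 meets QP tangentially, so GP is at right angles to QP and since A1 is tangent to TE there, GT ⟂ TE, with radius 15.7, so the center G sits 15.7 in from both sides at G = (-47.3, 31.1). Then |RG| = |G − R| = 56.6.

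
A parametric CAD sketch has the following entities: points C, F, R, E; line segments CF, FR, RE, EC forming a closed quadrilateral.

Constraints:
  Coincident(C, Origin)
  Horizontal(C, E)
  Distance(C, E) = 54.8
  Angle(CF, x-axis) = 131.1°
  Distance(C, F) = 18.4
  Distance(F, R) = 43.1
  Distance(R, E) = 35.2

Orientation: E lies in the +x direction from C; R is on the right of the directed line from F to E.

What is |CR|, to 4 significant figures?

25.29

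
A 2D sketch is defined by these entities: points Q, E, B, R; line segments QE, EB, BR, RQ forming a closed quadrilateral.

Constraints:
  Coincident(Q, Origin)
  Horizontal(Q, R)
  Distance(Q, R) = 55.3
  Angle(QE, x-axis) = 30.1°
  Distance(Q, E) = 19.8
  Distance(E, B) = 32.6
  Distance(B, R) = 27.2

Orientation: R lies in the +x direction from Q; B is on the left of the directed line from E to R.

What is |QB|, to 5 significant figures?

52.395

Checks: |EB| = 32.60 ✓; |BR| = 27.20 ✓.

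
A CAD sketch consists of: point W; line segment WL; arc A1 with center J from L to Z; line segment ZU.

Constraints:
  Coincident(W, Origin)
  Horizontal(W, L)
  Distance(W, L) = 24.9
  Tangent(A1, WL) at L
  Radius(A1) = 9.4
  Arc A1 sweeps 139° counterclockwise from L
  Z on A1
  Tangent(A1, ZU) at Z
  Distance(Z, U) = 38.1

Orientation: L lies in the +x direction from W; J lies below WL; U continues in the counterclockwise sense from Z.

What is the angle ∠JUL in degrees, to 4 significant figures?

6.577°

On A1, L sits at bearing 90° from J; a 139° counterclockwise sweep puts Z at bearing 229°, so Z = J + 9.4·(cos 229°, sin 229°) = (18.73, -16.49). The tangent condition forces JZ to be normal to ZU, so ZU runs along (−sin 229°, cos 229°); with |ZU| = 38.1, U = (47.49, -41.49). Then cos ∠JUL = UJ·UL / (|UJ||UL|), giving 6.577°.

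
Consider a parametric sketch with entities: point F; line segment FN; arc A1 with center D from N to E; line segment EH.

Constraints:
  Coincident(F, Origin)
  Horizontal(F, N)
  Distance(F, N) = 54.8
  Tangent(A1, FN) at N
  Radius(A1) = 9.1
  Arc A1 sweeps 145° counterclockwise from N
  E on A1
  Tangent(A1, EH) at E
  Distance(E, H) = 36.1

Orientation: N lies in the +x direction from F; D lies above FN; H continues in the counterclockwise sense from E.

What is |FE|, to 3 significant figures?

62.3

F is at the origin; F and N share the same y with |FN| = 54.8 and N on the +x side, so N = (54.8, 0.00). A1 meets FN tangentially, so DN is at right angles to FN, so D = N + (0, 9.1) = (54.8, 9.10). On A1, N sits at bearing -90° from D; a 145° counterclockwise sweep puts E at bearing 55°, so E = D + 9.1·(cos 55°, sin 55°) = (60.0, 16.6). Then |FE| = |E − F| = 62.3.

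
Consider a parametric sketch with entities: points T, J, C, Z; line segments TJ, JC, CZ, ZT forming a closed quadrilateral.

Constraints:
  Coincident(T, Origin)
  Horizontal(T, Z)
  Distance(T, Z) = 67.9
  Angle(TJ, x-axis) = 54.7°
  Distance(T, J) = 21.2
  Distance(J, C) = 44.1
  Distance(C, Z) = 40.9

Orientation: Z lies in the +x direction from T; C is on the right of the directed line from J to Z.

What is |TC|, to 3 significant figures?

39.5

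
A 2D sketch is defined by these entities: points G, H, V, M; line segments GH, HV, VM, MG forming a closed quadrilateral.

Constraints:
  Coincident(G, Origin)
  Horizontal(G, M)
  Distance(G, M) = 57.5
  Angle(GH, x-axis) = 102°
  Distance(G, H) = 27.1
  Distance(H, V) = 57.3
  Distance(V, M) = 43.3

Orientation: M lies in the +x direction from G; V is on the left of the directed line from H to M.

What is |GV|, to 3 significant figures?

65.2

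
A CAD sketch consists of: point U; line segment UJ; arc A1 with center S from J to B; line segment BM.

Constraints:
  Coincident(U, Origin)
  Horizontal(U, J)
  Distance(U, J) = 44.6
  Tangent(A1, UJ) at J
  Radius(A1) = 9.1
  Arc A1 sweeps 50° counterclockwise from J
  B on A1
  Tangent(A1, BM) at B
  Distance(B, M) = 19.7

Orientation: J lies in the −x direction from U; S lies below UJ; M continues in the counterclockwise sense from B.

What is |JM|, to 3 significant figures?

26.9

On A1, J sits at bearing 90° from S; a 50° counterclockwise sweep puts B at bearing 140°, so B = S + 9.1·(cos 140°, sin 140°) = (-51.6, -3.25). A1 meets BM tangentially, so SB is at right angles to BM, so BM runs along (−sin 140°, cos 140°); with |BM| = 19.7, M = (-64.2, -18.3). Then |JM| = |M − J| = 26.9.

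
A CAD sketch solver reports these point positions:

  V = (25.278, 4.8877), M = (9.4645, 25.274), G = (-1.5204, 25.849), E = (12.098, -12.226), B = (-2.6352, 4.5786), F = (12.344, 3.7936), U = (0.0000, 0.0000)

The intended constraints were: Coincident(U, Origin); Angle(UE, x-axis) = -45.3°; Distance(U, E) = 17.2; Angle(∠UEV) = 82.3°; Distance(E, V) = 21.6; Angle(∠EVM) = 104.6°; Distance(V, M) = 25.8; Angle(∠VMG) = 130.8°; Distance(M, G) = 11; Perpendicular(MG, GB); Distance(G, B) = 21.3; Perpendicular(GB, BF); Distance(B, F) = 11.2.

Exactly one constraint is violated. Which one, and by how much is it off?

Distance(B, F) = 11.2 — off by 3.80.

U = (0.00, 0.00) ✓; UE at -45.30° ✓; |UE| = 17.20 ✓; ∠UEV = 82.30° ✓; |EV| = 21.60 ✓; ∠EVM = 104.6° ✓; |VM| = 25.80 ✓; ∠VMG = 130.8° ✓; |MG| = 11.00 ✓; ∠(MG, GB) = 90.00° ✓; |GB| = 21.30 ✓; ∠(GB, BF) = 90.00° ✓; |BF| = 15.00 ✗.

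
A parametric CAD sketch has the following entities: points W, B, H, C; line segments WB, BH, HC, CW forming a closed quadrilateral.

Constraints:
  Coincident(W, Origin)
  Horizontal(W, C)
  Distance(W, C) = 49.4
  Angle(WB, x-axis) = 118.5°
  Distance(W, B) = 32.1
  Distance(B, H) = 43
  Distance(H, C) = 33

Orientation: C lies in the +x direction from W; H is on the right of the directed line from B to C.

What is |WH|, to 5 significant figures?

16.430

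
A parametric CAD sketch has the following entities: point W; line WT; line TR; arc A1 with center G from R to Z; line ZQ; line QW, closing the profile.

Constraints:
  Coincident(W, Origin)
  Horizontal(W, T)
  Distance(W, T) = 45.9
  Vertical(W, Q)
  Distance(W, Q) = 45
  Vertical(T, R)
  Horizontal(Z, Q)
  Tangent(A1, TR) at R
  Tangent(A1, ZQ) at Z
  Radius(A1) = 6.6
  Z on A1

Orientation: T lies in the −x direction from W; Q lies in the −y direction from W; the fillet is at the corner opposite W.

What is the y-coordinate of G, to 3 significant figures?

-38.4

W is at the origin; WT is horizontal with |WT| = 45.9 and T on the −x side, so T = (-45.9, 0.00). WQ is vertical with |WQ| = 45.0 and Q on the −y side, so Q = (0.00, -45.0). The virtual corner opposite W is at (-45.9, -45.0). A1 meets TR tangentially, so GR is at right angles to TR and A1 meets ZQ tangentially, so GZ is at right angles to ZQ, with radius 6.6, so the center G sits 6.6 in from both sides at G = (-39.3, -38.4). So G.y = -38.4.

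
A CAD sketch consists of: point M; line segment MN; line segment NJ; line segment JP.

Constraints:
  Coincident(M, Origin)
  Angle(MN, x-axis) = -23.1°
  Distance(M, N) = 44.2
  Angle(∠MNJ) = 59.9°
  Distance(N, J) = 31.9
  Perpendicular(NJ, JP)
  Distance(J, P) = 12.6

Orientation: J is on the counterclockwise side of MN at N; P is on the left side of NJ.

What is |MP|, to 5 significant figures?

27.425

∠MNJ = 59.9°, so NJ runs at -23.1° + (180° − 59.9°) = 97.000° from the x-axis; with |NJ| = 31.9, J = N + 31.9·(cos 97.000°, sin 97.000°) = (36.768, 14.321). NJ ⟂ JP; with |JP| = 12.6 on the left of NJ, P = J + 12.6·(-0.99255, -0.12187) = (24.262, 12.785). Then |MP| = |P − M| = 27.425.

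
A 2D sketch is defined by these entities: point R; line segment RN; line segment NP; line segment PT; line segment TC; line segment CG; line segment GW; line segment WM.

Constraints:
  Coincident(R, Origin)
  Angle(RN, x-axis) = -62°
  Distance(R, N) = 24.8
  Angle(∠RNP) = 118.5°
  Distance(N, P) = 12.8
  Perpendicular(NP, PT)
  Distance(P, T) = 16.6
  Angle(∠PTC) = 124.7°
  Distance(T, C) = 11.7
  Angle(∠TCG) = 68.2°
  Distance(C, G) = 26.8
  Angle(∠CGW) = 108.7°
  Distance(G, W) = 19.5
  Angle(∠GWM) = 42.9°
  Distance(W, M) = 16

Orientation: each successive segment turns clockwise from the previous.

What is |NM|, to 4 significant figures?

9.813

R is at the origin; RN runs at -62.0° with length 24.8, so N = (11.64, -21.90). ∠RNP = 118.5° gives NP at -123.5° from the x-axis; with |NP| = 12.8, P = (4.578, -32.57). The perpendicularity gives PT at right angles to NP, so PT runs at 146.5°; with |PT| = 16.6, T = (-9.264, -23.41). ∠PTC = 124.7° gives TC at 91.20° from the x-axis; with |TC| = 11.7, C = (-9.509, -11.71). ∠TCG = 68.2° gives CG at -20.60° from the x-axis; with |CG| = 26.8, G = (15.58, -21.14). ∠CGW = 108.7° gives GW at -91.90° from the x-axis; with |GW| = 19.5, W = (14.93, -40.63). ∠GWM = 42.9° gives WM at 131.0° from the x-axis; with |WM| = 16.0, M = (4.433, -28.55). Then |NM| = |M − N| = 9.813.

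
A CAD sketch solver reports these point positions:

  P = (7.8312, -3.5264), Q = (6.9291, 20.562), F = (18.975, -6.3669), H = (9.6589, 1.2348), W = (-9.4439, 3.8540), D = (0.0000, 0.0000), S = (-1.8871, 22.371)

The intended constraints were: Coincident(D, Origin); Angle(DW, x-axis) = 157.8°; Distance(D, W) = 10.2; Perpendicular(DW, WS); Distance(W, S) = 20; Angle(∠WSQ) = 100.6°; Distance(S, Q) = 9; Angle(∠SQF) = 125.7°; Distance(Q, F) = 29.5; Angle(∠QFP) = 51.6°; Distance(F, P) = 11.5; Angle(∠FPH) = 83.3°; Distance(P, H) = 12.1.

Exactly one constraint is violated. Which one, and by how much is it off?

Distance(P, H) = 12.1 — off by 7.00.

D = (0.00, 0.00) ✓; DW at 157.8° ✓; |DW| = 10.20 ✓; ∠(DW, WS) = 90.00° ✓; |WS| = 20.00 ✓; ∠WSQ = 100.6° ✓; |SQ| = 9.000 ✓; ∠SQF = 125.7° ✓; |QF| = 29.50 ✓; ∠QFP = 51.60° ✓; |FP| = 11.50 ✓; ∠FPH = 83.30° ✓; |PH| = 5.100 ✗.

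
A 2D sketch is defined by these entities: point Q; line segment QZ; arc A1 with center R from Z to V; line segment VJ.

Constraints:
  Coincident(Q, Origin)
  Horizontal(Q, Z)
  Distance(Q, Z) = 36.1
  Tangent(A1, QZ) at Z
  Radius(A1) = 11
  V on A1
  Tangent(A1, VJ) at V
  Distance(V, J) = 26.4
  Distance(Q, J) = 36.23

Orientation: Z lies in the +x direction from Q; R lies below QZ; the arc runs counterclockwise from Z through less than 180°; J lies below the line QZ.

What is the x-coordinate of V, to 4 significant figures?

25.75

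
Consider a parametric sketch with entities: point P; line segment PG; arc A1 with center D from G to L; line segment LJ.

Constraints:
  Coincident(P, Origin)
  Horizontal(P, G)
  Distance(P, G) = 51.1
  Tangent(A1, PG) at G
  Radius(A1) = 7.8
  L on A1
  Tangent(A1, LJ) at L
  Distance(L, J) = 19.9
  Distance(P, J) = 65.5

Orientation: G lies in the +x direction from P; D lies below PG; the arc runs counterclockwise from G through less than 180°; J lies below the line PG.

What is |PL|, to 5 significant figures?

47.422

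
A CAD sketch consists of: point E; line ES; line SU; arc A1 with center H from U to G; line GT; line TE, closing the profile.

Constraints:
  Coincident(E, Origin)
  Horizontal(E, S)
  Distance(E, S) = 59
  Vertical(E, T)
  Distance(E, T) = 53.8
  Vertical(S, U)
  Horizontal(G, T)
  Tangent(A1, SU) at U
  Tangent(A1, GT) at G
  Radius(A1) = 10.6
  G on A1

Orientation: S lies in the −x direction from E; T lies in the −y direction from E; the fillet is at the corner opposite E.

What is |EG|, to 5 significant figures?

72.367

E is at the origin; E and S share the same y with |ES| = 59.0 and S on the −x side, so S = (-59.000, 0.0000). ET is vertical with |ET| = 53.8 and T on the −y side, so T = (0.0000, -53.800). The virtual corner opposite E is at (-59.000, -53.800). Since A1 is tangent to SU there, HU ⟂ SU and since A1 is tangent to GT there, HG ⟂ GT, with radius 10.6, so the center H sits 10.6 in from both sides at H = (-48.400, -43.200). That places the tangent points at U = (-59.000, -43.200) on SU and G = (-48.400, -53.800) on GT. Then |EG| = |G − E| = 72.367.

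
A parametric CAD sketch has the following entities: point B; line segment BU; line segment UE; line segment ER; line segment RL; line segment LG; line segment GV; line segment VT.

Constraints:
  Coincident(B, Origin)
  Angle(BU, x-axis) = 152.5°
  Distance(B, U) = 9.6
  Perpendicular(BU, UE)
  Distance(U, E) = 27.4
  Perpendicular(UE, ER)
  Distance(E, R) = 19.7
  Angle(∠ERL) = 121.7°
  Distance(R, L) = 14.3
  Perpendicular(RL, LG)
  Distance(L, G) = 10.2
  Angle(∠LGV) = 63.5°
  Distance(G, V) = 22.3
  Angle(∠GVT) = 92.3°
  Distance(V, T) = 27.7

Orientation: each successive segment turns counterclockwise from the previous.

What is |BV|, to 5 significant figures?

32.819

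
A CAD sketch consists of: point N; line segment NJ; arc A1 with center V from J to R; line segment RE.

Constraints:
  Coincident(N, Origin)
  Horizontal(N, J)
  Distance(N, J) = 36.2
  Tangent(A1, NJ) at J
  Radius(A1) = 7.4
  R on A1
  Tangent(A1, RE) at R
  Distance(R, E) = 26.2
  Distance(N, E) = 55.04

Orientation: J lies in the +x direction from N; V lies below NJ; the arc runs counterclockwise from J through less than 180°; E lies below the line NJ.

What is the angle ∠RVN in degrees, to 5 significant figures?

43.081°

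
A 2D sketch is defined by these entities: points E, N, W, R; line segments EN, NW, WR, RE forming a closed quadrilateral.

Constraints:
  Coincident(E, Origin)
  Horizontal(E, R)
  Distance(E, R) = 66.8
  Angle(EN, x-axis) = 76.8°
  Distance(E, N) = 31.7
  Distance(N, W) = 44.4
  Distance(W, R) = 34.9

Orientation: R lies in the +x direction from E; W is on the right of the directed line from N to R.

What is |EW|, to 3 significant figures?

32.9

Checks: |NW| = 44.40 ✓; |WR| = 34.90 ✓.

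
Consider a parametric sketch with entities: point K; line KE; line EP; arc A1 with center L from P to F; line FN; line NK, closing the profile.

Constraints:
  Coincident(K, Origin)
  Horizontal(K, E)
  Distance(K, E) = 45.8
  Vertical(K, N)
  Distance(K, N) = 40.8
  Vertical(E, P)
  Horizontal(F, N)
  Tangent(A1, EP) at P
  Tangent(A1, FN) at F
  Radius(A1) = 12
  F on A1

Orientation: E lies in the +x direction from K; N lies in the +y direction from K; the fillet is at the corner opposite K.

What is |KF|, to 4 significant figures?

52.98

K is at the origin; K and E share the same y with |KE| = 45.8 and E on the +x side, so E = (45.80, 0.000). K and N share the same x with |KN| = 40.8 and N on the +y side, so N = (0.000, 40.80). The virtual corner opposite K is at (45.80, 40.80). Tangency of A1 to EP means the radius LP is perpendicular to EP and A1 meets FN tangentially, so LF is at right angles to FN, with radius 12.0, so the center L sits 12.0 in from both sides at L = (33.80, 28.80). That places the tangent points at P = (45.80, 28.80) on EP and F = (33.80, 40.80) on FN. Then |KF| = |F − K| = 52.98.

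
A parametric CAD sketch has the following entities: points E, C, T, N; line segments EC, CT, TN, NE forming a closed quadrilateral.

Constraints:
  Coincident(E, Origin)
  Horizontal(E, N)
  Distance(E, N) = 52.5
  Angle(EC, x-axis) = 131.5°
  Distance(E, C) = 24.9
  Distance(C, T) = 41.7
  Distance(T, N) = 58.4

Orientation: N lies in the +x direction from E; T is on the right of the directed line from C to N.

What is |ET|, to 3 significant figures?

20.6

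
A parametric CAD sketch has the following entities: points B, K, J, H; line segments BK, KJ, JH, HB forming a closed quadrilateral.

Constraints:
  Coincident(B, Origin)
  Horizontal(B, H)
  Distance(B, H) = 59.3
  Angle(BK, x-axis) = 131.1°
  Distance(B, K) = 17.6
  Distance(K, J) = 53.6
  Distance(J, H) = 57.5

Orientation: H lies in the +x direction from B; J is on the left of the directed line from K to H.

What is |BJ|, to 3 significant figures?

56.5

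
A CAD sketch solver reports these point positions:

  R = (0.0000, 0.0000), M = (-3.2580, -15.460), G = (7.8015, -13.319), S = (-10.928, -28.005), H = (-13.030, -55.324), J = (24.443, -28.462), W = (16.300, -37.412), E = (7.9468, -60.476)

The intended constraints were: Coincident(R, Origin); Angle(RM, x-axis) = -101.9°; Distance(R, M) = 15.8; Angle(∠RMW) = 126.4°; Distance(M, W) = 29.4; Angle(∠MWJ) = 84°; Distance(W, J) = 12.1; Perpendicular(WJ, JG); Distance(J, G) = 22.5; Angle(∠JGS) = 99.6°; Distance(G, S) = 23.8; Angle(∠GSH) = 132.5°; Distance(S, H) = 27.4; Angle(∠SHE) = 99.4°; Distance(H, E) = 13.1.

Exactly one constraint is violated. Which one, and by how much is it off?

Distance(H, E) = 13.1 — off by 8.50.

R = (0.00, 0.00) ✓; RM at -101.9° ✓; |RM| = 15.80 ✓; ∠RMW = 126.4° ✓; |MW| = 29.40 ✓; ∠MWJ = 84.00° ✓; |WJ| = 12.10 ✓; ∠(WJ, JG) = 90.00° ✓; |JG| = 22.50 ✓; ∠JGS = 99.60° ✓; |GS| = 23.80 ✓; ∠GSH = 132.5° ✓; |SH| = 27.40 ✓; ∠SHE = 99.40° ✓; |HE| = 21.60 ✗.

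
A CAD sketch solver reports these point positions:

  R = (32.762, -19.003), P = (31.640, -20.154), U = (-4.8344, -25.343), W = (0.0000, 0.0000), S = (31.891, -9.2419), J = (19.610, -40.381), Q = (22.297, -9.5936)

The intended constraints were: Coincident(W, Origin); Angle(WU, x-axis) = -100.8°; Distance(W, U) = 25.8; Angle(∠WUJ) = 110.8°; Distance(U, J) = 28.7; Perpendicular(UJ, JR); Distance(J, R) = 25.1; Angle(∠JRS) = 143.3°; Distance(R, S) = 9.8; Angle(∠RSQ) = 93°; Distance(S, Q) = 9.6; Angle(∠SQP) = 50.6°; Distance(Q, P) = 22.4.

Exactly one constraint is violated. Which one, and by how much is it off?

Distance(Q, P) = 22.4 — off by 8.30.

W = (0.00, 0.00) ✓; WU at -100.8° ✓; |WU| = 25.80 ✓; ∠WUJ = 110.8° ✓; |UJ| = 28.70 ✓; ∠(UJ, JR) = 90.00° ✓; |JR| = 25.10 ✓; ∠JRS = 143.3° ✓; |RS| = 9.800 ✓; ∠RSQ = 93.00° ✓; |SQ| = 9.600 ✓; ∠SQP = 50.60° ✓; |QP| = 14.10 ✗.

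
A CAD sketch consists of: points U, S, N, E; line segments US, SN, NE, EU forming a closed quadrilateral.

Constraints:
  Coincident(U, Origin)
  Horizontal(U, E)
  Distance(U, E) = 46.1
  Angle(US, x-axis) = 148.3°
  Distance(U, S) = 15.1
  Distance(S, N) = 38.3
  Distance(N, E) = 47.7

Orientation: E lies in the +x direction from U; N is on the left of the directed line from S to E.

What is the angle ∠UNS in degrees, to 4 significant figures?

22.84°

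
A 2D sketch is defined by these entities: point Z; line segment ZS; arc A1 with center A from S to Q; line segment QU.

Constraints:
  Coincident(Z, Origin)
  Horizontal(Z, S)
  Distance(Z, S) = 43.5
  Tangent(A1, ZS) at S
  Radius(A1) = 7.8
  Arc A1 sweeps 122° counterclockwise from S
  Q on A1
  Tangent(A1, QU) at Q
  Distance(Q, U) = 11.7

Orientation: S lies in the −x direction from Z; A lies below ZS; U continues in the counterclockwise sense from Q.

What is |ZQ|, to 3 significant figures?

51.5

Z is at the origin; Z and S share the same y with |ZS| = 43.5 and S on the −x side, so S = (-43.5, 0.00). The tangent condition forces AS to be normal to ZS, so A = S + (0, -7.8) = (-43.5, -7.80). On A1, S sits at bearing 90° from A; a 122° counterclockwise sweep puts Q at bearing 212°, so Q = A + 7.8·(cos 212°, sin 212°) = (-50.1, -11.9). Then |ZQ| = |Q − Z| = 51.5.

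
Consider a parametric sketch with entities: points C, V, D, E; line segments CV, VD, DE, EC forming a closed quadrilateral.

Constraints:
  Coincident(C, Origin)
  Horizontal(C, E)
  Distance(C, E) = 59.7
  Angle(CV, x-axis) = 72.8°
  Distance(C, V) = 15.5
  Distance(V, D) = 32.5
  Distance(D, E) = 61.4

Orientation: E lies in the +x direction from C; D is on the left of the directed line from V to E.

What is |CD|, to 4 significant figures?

47.94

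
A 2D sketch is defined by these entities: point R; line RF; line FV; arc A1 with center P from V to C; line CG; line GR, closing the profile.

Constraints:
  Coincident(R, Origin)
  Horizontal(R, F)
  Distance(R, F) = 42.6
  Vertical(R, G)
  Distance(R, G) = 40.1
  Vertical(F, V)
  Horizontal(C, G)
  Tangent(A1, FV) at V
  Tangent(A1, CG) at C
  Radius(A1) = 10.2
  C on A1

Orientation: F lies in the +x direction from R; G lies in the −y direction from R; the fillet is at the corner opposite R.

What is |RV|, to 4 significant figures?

52.05

R is at the origin; RF is horizontal with |RF| = 42.6 and F on the +x side, so F = (42.60, 0.000). RG is vertical with |RG| = 40.1 and G on the −y side, so G = (0.000, -40.10). The virtual corner opposite R is at (42.60, -40.10). Tangency of A1 to FV means the radius PV is perpendicular to FV and since A1 is tangent to CG there, PC ⟂ CG, with radius 10.2, so the center P sits 10.2 in from both sides at P = (32.40, -29.90). That places the tangent points at V = (42.60, -29.90) on FV and C = (32.40, -40.10) on CG. Then |RV| = |V − R| = 52.05.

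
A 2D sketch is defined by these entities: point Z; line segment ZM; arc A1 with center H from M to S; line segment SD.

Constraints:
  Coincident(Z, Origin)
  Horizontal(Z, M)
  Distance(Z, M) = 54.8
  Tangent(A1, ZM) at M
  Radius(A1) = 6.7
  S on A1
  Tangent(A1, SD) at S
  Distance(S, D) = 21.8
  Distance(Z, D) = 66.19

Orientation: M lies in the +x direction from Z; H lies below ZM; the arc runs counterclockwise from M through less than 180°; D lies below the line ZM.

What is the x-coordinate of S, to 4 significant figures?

48.94

Checks: |ZM| = 54.80 ✓; |HS| = 6.700 ✓; ∠(HS, SD) = 90.00° ✓; |SD| = 21.80 ✓; |ZD| = 66.19 ✓.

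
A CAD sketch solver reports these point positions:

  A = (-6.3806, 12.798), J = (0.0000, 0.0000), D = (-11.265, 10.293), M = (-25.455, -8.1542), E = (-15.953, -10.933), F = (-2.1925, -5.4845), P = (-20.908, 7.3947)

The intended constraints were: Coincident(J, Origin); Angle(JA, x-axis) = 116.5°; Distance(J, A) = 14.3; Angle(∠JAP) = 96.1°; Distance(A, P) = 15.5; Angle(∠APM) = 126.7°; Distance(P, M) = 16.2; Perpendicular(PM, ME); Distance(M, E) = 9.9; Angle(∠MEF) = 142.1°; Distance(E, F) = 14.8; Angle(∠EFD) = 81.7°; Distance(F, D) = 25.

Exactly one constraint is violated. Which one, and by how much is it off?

Distance(F, D) = 25 — off by 6.80.

J = (0.00, 0.00) ✓; JA at 116.5° ✓; |JA| = 14.30 ✓; ∠JAP = 96.10° ✓; |AP| = 15.50 ✓; ∠APM = 126.7° ✓; |PM| = 16.20 ✓; ∠(PM, ME) = 90.00° ✓; |ME| = 9.900 ✓; ∠MEF = 142.1° ✓; |EF| = 14.80 ✓; ∠EFD = 81.70° ✓; |FD| = 18.20 ✗.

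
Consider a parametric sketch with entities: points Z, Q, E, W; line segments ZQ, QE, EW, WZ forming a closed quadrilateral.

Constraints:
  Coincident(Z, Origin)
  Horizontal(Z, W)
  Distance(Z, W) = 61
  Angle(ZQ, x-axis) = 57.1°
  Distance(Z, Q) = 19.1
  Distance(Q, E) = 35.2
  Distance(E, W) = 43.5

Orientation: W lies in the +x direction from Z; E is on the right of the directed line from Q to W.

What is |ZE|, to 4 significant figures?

27.44

Checks: |QE| = 35.20 ✓; |EW| = 43.50 ✓.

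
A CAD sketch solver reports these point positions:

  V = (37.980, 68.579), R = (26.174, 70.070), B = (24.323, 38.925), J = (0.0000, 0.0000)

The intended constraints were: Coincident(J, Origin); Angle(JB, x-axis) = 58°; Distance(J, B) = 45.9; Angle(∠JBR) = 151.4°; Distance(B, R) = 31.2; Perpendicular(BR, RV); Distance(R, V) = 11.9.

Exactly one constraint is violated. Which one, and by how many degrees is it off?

Perpendicular(BR, RV) — off by 3.80°.

J = (0.00, 0.00) ✓; JB at 58.00° ✓; |JB| = 45.90 ✓; ∠JBR = 151.4° ✓; |BR| = 31.20 ✓; ∠(BR, RV) = 93.80° ✗; |RV| = 11.90 ✓.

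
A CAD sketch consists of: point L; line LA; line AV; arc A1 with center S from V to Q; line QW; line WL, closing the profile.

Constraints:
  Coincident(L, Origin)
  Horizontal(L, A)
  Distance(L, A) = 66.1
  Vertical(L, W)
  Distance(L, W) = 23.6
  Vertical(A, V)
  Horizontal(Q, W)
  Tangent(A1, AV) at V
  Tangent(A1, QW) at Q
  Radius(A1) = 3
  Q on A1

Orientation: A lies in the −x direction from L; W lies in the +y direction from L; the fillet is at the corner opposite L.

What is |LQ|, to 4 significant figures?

67.37

L is at the origin; LA is horizontal with |LA| = 66.1 and A on the −x side, so A = (-66.10, 0.000). L and W share the same x with |LW| = 23.6 and W on the +y side, so W = (0.000, 23.60). The virtual corner opposite L is at (-66.10, 23.60). Tangency of A1 to AV means the radius SV is perpendicular to AV and the tangent condition forces SQ to be normal to QW, with radius 3.0, so the center S sits 3.0 in from both sides at S = (-63.10, 20.60). That places the tangent points at V = (-66.10, 20.60) on AV and Q = (-63.10, 23.60) on QW. Then |LQ| = |Q − L| = 67.37.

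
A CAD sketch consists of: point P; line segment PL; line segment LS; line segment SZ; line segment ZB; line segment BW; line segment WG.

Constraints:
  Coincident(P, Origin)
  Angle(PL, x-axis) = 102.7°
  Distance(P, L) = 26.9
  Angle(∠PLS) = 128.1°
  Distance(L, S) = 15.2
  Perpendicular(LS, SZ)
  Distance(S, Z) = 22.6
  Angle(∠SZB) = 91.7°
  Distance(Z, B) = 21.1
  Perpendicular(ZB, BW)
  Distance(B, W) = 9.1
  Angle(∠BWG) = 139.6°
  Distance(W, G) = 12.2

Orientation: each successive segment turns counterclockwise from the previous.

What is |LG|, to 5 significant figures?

4.8366

P is at the origin; PL runs at 102.7° with length 26.9, so L = (-5.9139, 26.242). ∠PLS = 128.1° gives LS at 154.60° from the x-axis; with |LS| = 15.2, S = (-19.645, 32.762). LS ⟂ SZ, so SZ runs at -115.40°; with |SZ| = 22.6, Z = (-29.338, 12.346). ∠SZB = 91.7° gives ZB at -27.100° from the x-axis; with |ZB| = 21.1, B = (-10.555, 2.7343). ZB ⟂ BW, so BW runs at 62.900°; with |BW| = 9.1, W = (-6.4095, 10.835). ∠BWG = 139.6° gives WG at 103.30° from the x-axis; with |WG| = 12.2, G = (-9.2162, 22.708). Then |LG| = |G − L| = 4.8366.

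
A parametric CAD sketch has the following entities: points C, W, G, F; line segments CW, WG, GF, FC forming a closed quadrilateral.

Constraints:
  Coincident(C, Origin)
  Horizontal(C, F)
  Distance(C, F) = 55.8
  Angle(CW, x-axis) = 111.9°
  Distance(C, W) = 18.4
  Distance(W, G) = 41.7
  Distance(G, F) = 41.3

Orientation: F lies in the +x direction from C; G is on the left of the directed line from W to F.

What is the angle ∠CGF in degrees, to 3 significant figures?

79.4°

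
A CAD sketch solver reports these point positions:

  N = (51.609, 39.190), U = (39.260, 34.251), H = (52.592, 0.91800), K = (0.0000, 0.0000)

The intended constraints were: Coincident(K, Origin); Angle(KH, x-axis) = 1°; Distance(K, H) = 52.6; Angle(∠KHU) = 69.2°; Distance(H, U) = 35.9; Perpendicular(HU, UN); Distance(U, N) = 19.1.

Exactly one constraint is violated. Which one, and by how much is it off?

Distance(U, N) = 19.1 — off by 5.80.

K = (0.00, 0.00) ✓; KH at 1.000° ✓; |KH| = 52.60 ✓; ∠KHU = 69.20° ✓; |HU| = 35.90 ✓; ∠(HU, UN) = 90.00° ✓; |UN| = 13.30 ✗.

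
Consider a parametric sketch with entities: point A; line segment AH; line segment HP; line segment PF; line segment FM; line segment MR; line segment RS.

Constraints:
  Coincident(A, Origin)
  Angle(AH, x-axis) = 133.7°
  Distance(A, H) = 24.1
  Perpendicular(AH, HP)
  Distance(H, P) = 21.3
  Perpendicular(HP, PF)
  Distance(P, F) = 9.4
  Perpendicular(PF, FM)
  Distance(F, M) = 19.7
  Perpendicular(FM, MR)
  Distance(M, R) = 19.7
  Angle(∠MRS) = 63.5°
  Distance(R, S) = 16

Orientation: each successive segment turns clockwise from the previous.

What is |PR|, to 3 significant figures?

22.2

A is at the origin; AH runs at 133.7° with length 24.1, so H = (-16.7, 17.4). AH ⟂ HP, so HP runs at 43.7°; with |HP| = 21.3, P = (-1.25, 32.1). HP ⟂ PF, so PF runs at -46.3°; with |PF| = 9.4, F = (5.24, 25.3). PF is perpendicular to FM, so FM runs at -136°; with |FM| = 19.7, M = (-9.00, 11.7). FM is perpendicular to MR, so MR runs at 134°; with |MR| = 19.7, R = (-22.6, 26.0). Then |PR| = |R − P| = 22.2.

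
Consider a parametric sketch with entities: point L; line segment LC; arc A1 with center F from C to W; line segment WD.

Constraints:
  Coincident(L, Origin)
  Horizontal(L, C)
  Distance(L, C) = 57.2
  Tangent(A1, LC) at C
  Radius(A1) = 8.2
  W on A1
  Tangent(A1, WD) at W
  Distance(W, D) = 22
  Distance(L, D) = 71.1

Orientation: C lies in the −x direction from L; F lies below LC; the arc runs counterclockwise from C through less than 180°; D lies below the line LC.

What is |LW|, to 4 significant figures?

65.96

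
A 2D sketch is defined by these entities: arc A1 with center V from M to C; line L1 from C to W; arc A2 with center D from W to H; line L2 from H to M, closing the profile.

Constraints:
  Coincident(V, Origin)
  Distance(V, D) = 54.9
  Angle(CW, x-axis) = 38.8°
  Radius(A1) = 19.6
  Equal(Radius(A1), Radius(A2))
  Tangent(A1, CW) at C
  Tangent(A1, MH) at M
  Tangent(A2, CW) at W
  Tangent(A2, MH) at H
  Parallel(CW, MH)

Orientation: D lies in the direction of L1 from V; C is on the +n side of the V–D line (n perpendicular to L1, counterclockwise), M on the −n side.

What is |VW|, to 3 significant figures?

58.3

Tangency of A1 to both parallel lines with radius 19.6 puts C and M at V ± 19.6·n: C = (-12.3, 15.3), M = (12.3, -15.3). Equal radii place W and H the same way about D: W = D + 19.6·n = (30.5, 49.7), H = D − 19.6·n = (55.1, 19.1). Then |VW| = |W − V| = 58.3.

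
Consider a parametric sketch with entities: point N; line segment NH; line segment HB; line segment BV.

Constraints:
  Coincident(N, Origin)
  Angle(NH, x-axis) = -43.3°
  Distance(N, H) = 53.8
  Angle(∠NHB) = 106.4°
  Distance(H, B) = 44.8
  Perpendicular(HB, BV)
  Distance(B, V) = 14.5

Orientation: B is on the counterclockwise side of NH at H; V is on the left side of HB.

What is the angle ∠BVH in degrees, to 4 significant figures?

72.07°

N is at the origin; NH runs at -43.3° with length 53.8, so H = 53.8·(cos -43.3°, sin -43.3°) = (39.15, -36.90). ∠NHB = 106.4°, so HB runs at -43.3° + (180° − 106.4°) = 30.30° from the x-axis; with |HB| = 44.8, B = H + 44.8·(cos 30.30°, sin 30.30°) = (77.83, -14.29). HB is perpendicular to BV; with |BV| = 14.5 on the left of HB, V = B + 14.5·(-0.5045, 0.8634) = (70.52, -1.775). Then cos ∠BVH = VB·VH / (|VB||VH|), giving 72.07°.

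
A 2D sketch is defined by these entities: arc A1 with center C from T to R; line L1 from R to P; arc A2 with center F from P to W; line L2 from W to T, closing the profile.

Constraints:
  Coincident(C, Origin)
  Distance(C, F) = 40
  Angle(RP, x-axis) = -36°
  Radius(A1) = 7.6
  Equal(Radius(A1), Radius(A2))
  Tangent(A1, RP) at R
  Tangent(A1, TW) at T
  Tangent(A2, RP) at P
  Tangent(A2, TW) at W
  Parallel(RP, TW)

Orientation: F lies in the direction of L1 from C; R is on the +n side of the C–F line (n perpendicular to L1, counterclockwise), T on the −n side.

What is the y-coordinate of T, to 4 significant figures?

-6.149

The slot axis is L1's direction at -36.0°, so u = (cos -36.0°, sin -36.0°) = (0.8090, -0.5878) and n = (−sin -36.0°, cos -36.0°) = (0.5878, 0.8090). C is at the origin and F lies 40.0 along u from C, so F = 40.0·u = (32.36, -23.51). Tangency of A1 to both parallel lines with radius 7.6 puts R and T at C ± 7.6·n: R = (4.467, 6.149), T = (-4.467, -6.149). So T.y = -6.149.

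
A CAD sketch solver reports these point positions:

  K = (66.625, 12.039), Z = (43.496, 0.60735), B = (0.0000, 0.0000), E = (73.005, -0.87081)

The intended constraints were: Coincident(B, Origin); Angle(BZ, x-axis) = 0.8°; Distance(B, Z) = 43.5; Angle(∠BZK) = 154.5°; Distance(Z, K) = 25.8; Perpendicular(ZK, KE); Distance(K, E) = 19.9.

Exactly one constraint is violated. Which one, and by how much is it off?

Distance(K, E) = 19.9 — off by 5.50.

B = (0.00, 0.00) ✓; BZ at 0.8000° ✓; |BZ| = 43.50 ✓; ∠BZK = 154.5° ✓; |ZK| = 25.80 ✓; ∠(ZK, KE) = 90.00° ✓; |KE| = 14.40 ✗.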